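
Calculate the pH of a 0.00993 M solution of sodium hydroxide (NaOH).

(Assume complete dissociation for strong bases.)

[OH⁻] = 0.00993 M for strong base. pOH = -log[OH⁻] = 2.00, pH = 14 - pOH

pH = 12.00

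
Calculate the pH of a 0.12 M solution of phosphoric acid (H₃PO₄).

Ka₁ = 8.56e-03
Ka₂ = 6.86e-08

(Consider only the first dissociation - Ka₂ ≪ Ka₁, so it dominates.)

First dissociation dominates. From Ka₁ = [H⁺][HA⁻]/[H₂A], x² + Ka₁·x − Ka₁·C = 0 with C = 0.12 M and Ka₁ = 8.56e-03. Solving: [H⁺] = (−Ka₁ + √(Ka₁² + 4·Ka₁·C)) / 2 = 2.8054e-02 M. pH = -log(2.8054e-02) = 1.55.

pH = 1.55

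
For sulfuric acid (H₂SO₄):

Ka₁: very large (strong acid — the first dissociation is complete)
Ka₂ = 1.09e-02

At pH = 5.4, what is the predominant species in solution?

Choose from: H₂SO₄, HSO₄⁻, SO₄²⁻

The first dissociation is complete, so H₂SO₄ itself is never the predominant species in water; pKa₂ = -log(1.09e-02) = 1.96. For a polyprotic acid the predominant species crosses at each pKa: below pKa_n the protonated form dominates, above it the deprotonated form does. At pH = 5.4, the predominant species is SO₄²⁻.

SO₄²⁻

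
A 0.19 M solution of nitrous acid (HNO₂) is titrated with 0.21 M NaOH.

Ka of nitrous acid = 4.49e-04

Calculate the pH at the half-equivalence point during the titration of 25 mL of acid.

At half-equivalence [HA] = [A⁻], so Henderson-Hasselbalch gives pH = pKa = -log(4.49e-04) = 3.35.

pH = pKa = 3.35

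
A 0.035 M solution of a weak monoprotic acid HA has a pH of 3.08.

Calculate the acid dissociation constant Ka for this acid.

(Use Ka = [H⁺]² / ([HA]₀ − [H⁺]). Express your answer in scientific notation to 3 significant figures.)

[H⁺] = 10^(−pH) = 10^(−3.08) = 8.318e-04 M. For HA ⇌ H⁺ + A⁻, Ka = [H⁺][A⁻]/[HA] = [H⁺]² / ([HA]₀ − [H⁺]) = (8.318e-04)² / (0.035 − 8.318e-04) = 2.02e-05.

K_a = 2.02e-05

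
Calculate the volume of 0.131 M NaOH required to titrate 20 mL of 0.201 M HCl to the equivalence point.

At equivalence: moles acid = moles base. moles HCl = 0.201 × 20/1000 = 0.00402 mol. V_base = moles / 0.131 × 1000 = 30.7 mL.

V_{base} = 30.7 mL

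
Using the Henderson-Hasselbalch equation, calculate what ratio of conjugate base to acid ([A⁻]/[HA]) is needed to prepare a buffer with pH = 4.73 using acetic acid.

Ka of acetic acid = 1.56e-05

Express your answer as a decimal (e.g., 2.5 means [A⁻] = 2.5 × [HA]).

pKa = -log(1.56e-05) = 4.8069. pH = pKa + log([A⁻]/[HA]), so log([A⁻]/[HA]) = pH − pKa = 4.73 − 4.8069 = -0.0769. [A⁻]/[HA] = 10^(-0.0769) = 0.838

[A⁻]/[HA] = 0.838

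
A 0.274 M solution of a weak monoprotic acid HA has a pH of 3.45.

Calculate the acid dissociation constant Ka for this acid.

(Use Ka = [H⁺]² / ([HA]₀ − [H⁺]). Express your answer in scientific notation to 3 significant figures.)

[H⁺] = 10^(−pH) = 10^(−3.45) = 3.548e-04 M. For HA ⇌ H⁺ + A⁻, Ka = [H⁺][A⁻]/[HA] = [H⁺]² / ([HA]₀ − [H⁺]) = (3.548e-04)² / (0.274 − 3.548e-04) = 4.60e-07.

K_a = 4.60e-07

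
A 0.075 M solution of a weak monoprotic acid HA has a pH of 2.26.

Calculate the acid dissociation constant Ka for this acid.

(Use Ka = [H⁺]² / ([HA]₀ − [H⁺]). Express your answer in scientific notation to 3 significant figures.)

[H⁺] = 10^(−pH) = 10^(−2.26) = 5.495e-03 M. For HA ⇌ H⁺ + A⁻, Ka = [H⁺][A⁻]/[HA] = [H⁺]² / ([HA]₀ − [H⁺]) = (5.495e-03)² / (0.075 − 5.495e-03) = 4.34e-04.

K_a = 4.34e-04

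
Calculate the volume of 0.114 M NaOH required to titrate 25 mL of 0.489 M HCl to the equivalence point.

At equivalence: moles acid = moles base. moles HCl = 0.489 × 25/1000 = 0.01222 mol. V_base = moles / 0.114 × 1000 = 107.2 mL.

V_{base} = 107.2 mL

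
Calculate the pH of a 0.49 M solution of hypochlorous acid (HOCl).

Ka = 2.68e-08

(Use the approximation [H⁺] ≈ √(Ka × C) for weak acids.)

[H⁺] = √(Ka × C) = √(2.68e-08 × 0.49) = 1.1459e-04. pH = -log(1.1459e-04)

pH = 3.94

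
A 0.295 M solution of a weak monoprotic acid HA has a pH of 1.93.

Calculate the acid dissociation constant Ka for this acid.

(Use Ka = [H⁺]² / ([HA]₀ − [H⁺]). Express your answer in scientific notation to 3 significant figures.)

[H⁺] = 10^(−pH) = 10^(−1.93) = 1.175e-02 M. For HA ⇌ H⁺ + A⁻, Ka = [H⁺][A⁻]/[HA] = [H⁺]² / ([HA]₀ − [H⁺]) = (1.175e-02)² / (0.295 − 1.175e-02) = 4.87e-04.

K_a = 4.87e-04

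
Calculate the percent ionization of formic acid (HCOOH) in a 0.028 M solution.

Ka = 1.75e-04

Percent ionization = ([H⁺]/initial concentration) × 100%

Using Ka equilibrium: x² + Ka×x - Ka×C = 0. Solving: [H⁺] = 2.1278e-03. Percent = (2.1278e-03/0.028) × 100

Percent ionization = 7.6%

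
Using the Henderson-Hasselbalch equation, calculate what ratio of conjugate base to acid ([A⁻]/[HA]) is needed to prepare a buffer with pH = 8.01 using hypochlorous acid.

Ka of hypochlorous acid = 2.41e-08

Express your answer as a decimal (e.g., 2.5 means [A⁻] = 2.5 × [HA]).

pKa = -log(2.41e-08) = 7.6180. pH = pKa + log([A⁻]/[HA]), so log([A⁻]/[HA]) = pH − pKa = 8.01 − 7.6180 = 0.3920. [A⁻]/[HA] = 10^(0.3920) = 2.47

[A⁻]/[HA] = 2.47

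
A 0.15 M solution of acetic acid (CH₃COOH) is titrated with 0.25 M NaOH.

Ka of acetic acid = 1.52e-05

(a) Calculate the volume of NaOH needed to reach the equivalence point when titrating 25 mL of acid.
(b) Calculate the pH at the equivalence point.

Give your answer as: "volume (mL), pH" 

moles acid = 0.15 × 25/1000 = 0.00375 mol; V_base = moles/0.25 × 1000 = 15.0 mL. At equivalence only the conjugate base is present: [A⁻] = 0.00375/0.040 = 9.3750e-02 M. Kb = Kw/Ka = 6.58e-10; [OH⁻] = √(Kb × [A⁻]) = 7.8535e-06; pOH = 5.10; pH = 14 - pOH = 8.90.

V = 15.0 mL, pH = 8.90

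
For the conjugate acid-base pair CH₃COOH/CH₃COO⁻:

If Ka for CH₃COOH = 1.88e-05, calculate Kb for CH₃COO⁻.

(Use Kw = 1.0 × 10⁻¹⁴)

For a conjugate pair Ka × Kb = Kw, so Kb = Kw/Ka = 1.0 × 10⁻¹⁴ / 1.88e-05 = 5.32e-10.

K_b = 5.32e-10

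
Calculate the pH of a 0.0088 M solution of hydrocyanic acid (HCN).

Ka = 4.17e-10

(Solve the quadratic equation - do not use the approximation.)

x² + Ka×x - Ka×C = 0. Using quadratic formula: [H⁺] = 1.9154e-06

pH = 5.72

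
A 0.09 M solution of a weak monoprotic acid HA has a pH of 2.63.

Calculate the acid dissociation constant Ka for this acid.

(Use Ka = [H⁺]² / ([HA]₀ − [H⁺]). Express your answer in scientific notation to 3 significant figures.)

[H⁺] = 10^(−pH) = 10^(−2.63) = 2.344e-03 M. For HA ⇌ H⁺ + A⁻, Ka = [H⁺][A⁻]/[HA] = [H⁺]² / ([HA]₀ − [H⁺]) = (2.344e-03)² / (0.09 − 2.344e-03) = 6.27e-05.

K_a = 6.27e-05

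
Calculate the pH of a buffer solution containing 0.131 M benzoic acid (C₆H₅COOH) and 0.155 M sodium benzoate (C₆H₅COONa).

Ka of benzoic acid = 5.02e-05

pKa = -log(5.02e-05) = 4.30. pH = pKa + log([A⁻]/[HA]) = 4.30 + log(0.155/0.131)

pH = 4.37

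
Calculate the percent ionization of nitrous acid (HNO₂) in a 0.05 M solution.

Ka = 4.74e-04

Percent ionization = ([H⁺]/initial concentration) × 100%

Using Ka equilibrium: x² + Ka×x - Ka×C = 0. Solving: [H⁺] = 4.6370e-03. Percent = (4.6370e-03/0.05) × 100

Percent ionization = 9.27%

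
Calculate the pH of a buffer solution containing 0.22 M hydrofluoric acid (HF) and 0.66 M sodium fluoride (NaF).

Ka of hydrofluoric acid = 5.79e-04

pKa = -log(5.79e-04) = 3.24. pH = pKa + log([A⁻]/[HA]) = 3.24 + log(0.66/0.22)

pH = 3.71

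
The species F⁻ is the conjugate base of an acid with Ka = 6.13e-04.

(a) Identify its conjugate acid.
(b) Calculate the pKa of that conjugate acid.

(a) The conjugate acid is formed by adding one H⁺ to F⁻, giving HF. (b) pKa = -log(Ka) = -log(6.13e-04) = 3.21.

Conjugate acid: HF; pK_a = 3.21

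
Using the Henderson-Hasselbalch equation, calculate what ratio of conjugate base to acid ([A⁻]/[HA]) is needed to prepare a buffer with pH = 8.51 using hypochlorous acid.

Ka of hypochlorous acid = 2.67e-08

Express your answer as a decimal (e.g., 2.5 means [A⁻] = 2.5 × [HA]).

pKa = -log(2.67e-08) = 7.5735. pH = pKa + log([A⁻]/[HA]), so log([A⁻]/[HA]) = pH − pKa = 8.51 − 7.5735 = 0.9365. [A⁻]/[HA] = 10^(0.9365) = 8.64

[A⁻]/[HA] = 8.64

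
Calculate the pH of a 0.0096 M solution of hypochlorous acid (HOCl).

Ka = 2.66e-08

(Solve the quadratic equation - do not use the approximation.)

x² + Ka×x - Ka×C = 0. Using quadratic formula: [H⁺] = 1.5967e-05

pH = 4.80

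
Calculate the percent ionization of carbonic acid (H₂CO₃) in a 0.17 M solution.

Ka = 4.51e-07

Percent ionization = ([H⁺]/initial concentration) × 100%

Using Ka equilibrium: x² + Ka×x - Ka×C = 0. Solving: [H⁺] = 2.7667e-04. Percent = (2.7667e-04/0.17) × 100

Percent ionization = 0.163%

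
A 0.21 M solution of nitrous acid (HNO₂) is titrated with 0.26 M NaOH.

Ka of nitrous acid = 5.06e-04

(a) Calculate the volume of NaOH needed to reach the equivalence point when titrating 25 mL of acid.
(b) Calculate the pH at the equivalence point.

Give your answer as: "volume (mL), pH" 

moles acid = 0.21 × 25/1000 = 0.00525 mol; V_base = moles/0.26 × 1000 = 20.2 mL. At equivalence only the conjugate base is present: [A⁻] = 0.00525/0.045 = 1.1617e-01 M. Kb = Kw/Ka = 1.98e-11; [OH⁻] = √(Kb × [A⁻]) = 1.5152e-06; pOH = 5.82; pH = 14 - pOH = 8.18.

V = 20.2 mL, pH = 8.18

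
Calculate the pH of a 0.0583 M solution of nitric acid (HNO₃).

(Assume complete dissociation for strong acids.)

[H⁺] = 0.0583 M for strong acid. pH = -log[H⁺] = -log(0.0583)

pH = 1.23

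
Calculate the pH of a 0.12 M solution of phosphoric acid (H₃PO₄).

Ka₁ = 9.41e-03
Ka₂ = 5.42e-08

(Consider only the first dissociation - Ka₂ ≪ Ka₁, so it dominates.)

First dissociation dominates. From Ka₁ = [H⁺][HA⁻]/[H₂A], x² + Ka₁·x − Ka₁·C = 0 with C = 0.12 M and Ka₁ = 9.41e-03. Solving: [H⁺] = (−Ka₁ + √(Ka₁² + 4·Ka₁·C)) / 2 = 2.9226e-02 M. pH = -log(2.9226e-02) = 1.53.

pH = 1.53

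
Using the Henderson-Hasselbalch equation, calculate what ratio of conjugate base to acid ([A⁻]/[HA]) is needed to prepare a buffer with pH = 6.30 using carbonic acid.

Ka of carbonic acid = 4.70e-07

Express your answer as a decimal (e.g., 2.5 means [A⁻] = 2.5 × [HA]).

pKa = -log(4.70e-07) = 6.3279. pH = pKa + log([A⁻]/[HA]), so log([A⁻]/[HA]) = pH − pKa = 6.30 − 6.3279 = -0.0279. [A⁻]/[HA] = 10^(-0.0279) = 0.938

[A⁻]/[HA] = 0.938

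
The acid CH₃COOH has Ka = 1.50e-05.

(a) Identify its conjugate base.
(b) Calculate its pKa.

(a) The conjugate base is formed by removing one H⁺ from CH₃COOH, giving CH₃COO⁻. (b) pKa = -log(Ka) = -log(1.50e-05) = 4.82.

Conjugate base: CH₃COO⁻; pK_a = 4.82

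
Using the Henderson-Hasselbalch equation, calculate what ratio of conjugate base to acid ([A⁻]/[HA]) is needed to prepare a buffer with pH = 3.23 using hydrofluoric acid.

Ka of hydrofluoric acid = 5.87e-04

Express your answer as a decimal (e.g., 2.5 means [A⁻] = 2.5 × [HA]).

pKa = -log(5.87e-04) = 3.2314. pH = pKa + log([A⁻]/[HA]), so log([A⁻]/[HA]) = pH − pKa = 3.23 − 3.2314 = -0.0014. [A⁻]/[HA] = 10^(-0.0014) = 0.997

[A⁻]/[HA] = 0.997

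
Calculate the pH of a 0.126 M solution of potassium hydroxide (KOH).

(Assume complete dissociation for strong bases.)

[OH⁻] = 0.126 M for strong base. pOH = -log[OH⁻] = 0.90, pH = 14 - pOH

pH = 13.10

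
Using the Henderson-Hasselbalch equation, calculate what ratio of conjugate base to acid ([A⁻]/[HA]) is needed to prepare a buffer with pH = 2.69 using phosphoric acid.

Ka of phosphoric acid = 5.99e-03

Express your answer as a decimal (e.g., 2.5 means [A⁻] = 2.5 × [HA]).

pKa = -log(5.99e-03) = 2.2226. pH = pKa + log([A⁻]/[HA]), so log([A⁻]/[HA]) = pH − pKa = 2.69 − 2.2226 = 0.4674. [A⁻]/[HA] = 10^(0.4674) = 2.93

[A⁻]/[HA] = 2.93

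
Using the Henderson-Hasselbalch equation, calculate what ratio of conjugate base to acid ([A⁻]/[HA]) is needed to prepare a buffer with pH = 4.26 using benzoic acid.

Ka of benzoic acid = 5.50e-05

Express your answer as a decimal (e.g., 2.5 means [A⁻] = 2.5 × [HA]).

pKa = -log(5.50e-05) = 4.2596. pH = pKa + log([A⁻]/[HA]), so log([A⁻]/[HA]) = pH − pKa = 4.26 − 4.2596 = 0.0004. [A⁻]/[HA] = 10^(0.0004) = 1.00

[A⁻]/[HA] = 1.00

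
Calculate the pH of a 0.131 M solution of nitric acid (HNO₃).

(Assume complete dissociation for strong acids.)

[H⁺] = 0.131 M for strong acid. pH = -log[H⁺] = -log(0.131)

pH = 0.88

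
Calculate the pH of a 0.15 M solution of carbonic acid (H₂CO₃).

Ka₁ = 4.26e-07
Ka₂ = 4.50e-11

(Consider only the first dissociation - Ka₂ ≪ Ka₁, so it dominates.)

First dissociation dominates. From Ka₁ = [H⁺][HA⁻]/[H₂A], x² + Ka₁·x − Ka₁·C = 0 with C = 0.15 M and Ka₁ = 4.26e-07. Solving: [H⁺] = (−Ka₁ + √(Ka₁² + 4·Ka₁·C)) / 2 = 2.5257e-04 M. pH = -log(2.5257e-04) = 3.60.

pH = 3.60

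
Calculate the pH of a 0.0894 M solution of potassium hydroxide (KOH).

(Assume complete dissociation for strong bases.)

[OH⁻] = 0.0894 M for strong base. pOH = -log[OH⁻] = 1.05, pH = 14 - pOH

pH = 12.95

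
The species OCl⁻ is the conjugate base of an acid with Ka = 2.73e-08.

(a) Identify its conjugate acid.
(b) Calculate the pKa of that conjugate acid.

(a) The conjugate acid is formed by adding one H⁺ to OCl⁻, giving HOCl. (b) pKa = -log(Ka) = -log(2.73e-08) = 7.56.

Conjugate acid: HOCl; pK_a = 7.56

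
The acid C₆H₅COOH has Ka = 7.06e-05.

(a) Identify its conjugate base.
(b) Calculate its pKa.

(a) The conjugate base is formed by removing one H⁺ from C₆H₅COOH, giving C₆H₅COO⁻. (b) pKa = -log(Ka) = -log(7.06e-05) = 4.15.

Conjugate base: C₆H₅COO⁻; pK_a = 4.15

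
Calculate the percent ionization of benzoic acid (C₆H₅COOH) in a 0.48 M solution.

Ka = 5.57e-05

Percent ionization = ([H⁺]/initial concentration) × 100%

Using Ka equilibrium: x² + Ka×x - Ka×C = 0. Solving: [H⁺] = 5.1429e-03. Percent = (5.1429e-03/0.48) × 100

Percent ionization = 1.07%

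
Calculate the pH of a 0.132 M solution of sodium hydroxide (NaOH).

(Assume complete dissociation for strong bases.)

[OH⁻] = 0.132 M for strong base. pOH = -log[OH⁻] = 0.88, pH = 14 - pOH

pH = 13.12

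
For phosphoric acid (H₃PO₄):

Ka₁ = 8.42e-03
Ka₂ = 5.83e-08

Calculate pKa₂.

pKa₂ = -log(Ka₂) = -log(5.83e-08) = 7.23.

pK_{a2} = 7.23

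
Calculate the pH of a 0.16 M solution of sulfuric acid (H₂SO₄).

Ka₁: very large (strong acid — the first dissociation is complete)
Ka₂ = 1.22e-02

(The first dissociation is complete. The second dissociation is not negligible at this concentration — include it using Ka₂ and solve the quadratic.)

First dissociation is complete: [H⁺]₀ = [HSO₄⁻]₀ = C = 0.16 M. Second dissociation HSO₄⁻ ⇌ H⁺ + SO₄²⁻: let x = [SO₄²⁻]. Ka₂ = (C + x)·x / (C − x) = 1.22e-02 → x² + (C + Ka₂)·x − Ka₂·C = 0 → x² + 0.17220·x − 1.952e-03 = 0. x = (−0.17220 + √(0.17220² + 4 × 1.952e-03)) / 2 = 1.0674e-02 M. [H⁺] = C + x = 0.16 + 1.0674e-02 = 1.7067e-01 M. pH = -log(1.7067e-01) = 0.77.

pH = 0.77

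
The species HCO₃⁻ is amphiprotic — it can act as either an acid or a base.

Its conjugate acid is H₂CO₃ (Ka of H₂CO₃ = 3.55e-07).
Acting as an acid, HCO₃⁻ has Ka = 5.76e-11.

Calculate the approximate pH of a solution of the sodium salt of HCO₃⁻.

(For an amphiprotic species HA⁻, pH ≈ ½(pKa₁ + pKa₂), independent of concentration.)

pKa₁ = -log(3.55e-07) = 6.45; pKa₂ = -log(5.76e-11) = 10.24. For an amphiprotic species, pH ≈ ½(pKa₁ + pKa₂) = ½(6.45 + 10.24) = 8.34.

pH = 8.34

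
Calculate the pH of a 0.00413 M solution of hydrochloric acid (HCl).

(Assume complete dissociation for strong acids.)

[H⁺] = 0.00413 M for strong acid. pH = -log[H⁺] = -log(0.00413)

pH = 2.38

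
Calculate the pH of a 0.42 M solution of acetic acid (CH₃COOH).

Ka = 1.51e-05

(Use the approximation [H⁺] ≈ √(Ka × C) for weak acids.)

[H⁺] = √(Ka × C) = √(1.51e-05 × 0.42) = 2.5183e-03. pH = -log(2.5183e-03)

pH = 2.60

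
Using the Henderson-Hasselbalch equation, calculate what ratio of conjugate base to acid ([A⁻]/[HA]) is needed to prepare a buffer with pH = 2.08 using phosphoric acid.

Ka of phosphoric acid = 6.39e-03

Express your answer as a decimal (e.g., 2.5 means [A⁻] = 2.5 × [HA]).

pKa = -log(6.39e-03) = 2.1945. pH = pKa + log([A⁻]/[HA]), so log([A⁻]/[HA]) = pH − pKa = 2.08 − 2.1945 = -0.1145. [A⁻]/[HA] = 10^(-0.1145) = 0.768

[A⁻]/[HA] = 0.768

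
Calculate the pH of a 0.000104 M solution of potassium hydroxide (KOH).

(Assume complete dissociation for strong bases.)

[OH⁻] = 0.000104 M for strong base. pOH = -log[OH⁻] = 3.98, pH = 14 - pOH

pH = 10.02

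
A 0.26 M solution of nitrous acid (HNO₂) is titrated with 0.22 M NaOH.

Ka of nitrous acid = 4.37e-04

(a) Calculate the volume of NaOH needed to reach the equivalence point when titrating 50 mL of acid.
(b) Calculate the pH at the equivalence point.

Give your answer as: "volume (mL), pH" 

moles acid = 0.26 × 50/1000 = 0.013 mol; V_base = moles/0.22 × 1000 = 59.1 mL. At equivalence only the conjugate base is present: [A⁻] = 0.013/0.109 = 1.1917e-01 M. Kb = Kw/Ka = 2.29e-11; [OH⁻] = √(Kb × [A⁻]) = 1.6513e-06; pOH = 5.78; pH = 14 - pOH = 8.22.

V = 59.1 mL, pH = 8.22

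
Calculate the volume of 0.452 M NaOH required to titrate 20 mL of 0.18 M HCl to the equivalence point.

At equivalence: moles acid = moles base. moles HCl = 0.18 × 20/1000 = 0.0036 mol. V_base = moles / 0.452 × 1000 = 8.0 mL.

V_{base} = 8.0 mL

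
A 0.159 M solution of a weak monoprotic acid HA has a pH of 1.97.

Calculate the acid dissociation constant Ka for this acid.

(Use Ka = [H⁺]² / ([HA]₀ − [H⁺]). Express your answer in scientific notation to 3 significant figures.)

[H⁺] = 10^(−pH) = 10^(−1.97) = 1.072e-02 M. For HA ⇌ H⁺ + A⁻, Ka = [H⁺][A⁻]/[HA] = [H⁺]² / ([HA]₀ − [H⁺]) = (1.072e-02)² / (0.159 − 1.072e-02) = 7.74e-04.

K_a = 7.74e-04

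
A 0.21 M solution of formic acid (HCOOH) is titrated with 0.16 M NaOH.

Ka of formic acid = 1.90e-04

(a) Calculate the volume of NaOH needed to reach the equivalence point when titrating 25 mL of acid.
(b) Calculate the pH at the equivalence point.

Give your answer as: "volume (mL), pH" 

moles acid = 0.21 × 25/1000 = 0.00525 mol; V_base = moles/0.16 × 1000 = 32.8 mL. At equivalence only the conjugate base is present: [A⁻] = 0.00525/0.058 = 9.0811e-02 M. Kb = Kw/Ka = 5.26e-11; [OH⁻] = √(Kb × [A⁻]) = 2.1862e-06; pOH = 5.66; pH = 14 - pOH = 8.34.

V = 32.8 mL, pH = 8.34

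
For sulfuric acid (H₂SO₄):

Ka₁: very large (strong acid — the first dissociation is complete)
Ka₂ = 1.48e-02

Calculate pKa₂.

pKa₂ = -log(Ka₂) = -log(1.48e-02) = 1.83.

pK_{a2} = 1.83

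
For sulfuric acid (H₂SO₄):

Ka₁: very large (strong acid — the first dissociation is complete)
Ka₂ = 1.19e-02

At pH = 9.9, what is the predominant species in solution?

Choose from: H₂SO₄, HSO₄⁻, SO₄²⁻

The first dissociation is complete, so H₂SO₄ itself is never the predominant species in water; pKa₂ = -log(1.19e-02) = 1.92. For a polyprotic acid the predominant species crosses at each pKa: below pKa_n the protonated form dominates, above it the deprotonated form does. At pH = 9.9, the predominant species is SO₄²⁻.

SO₄²⁻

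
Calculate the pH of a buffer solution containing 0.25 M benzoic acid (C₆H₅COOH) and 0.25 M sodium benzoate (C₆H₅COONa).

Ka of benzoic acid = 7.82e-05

pKa = -log(7.82e-05) = 4.11. pH = pKa + log([A⁻]/[HA]) = 4.11 + log(0.25/0.25)

pH = 4.11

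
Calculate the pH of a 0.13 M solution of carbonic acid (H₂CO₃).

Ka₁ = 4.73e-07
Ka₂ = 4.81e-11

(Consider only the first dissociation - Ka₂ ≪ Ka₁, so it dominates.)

First dissociation dominates. From Ka₁ = [H⁺][HA⁻]/[H₂A], x² + Ka₁·x − Ka₁·C = 0 with C = 0.13 M and Ka₁ = 4.73e-07. Solving: [H⁺] = (−Ka₁ + √(Ka₁² + 4·Ka₁·C)) / 2 = 2.4774e-04 M. pH = -log(2.4774e-04) = 3.61.

pH = 3.61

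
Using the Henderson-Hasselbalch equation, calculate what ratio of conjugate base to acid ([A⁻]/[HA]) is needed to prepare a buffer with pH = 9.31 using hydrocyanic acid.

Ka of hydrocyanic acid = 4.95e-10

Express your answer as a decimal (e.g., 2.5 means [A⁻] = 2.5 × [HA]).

pKa = -log(4.95e-10) = 9.3054. pH = pKa + log([A⁻]/[HA]), so log([A⁻]/[HA]) = pH − pKa = 9.31 − 9.3054 = 0.0046. [A⁻]/[HA] = 10^(0.0046) = 1.01

[A⁻]/[HA] = 1.01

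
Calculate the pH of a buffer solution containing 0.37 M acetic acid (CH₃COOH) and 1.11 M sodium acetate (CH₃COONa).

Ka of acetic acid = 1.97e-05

pKa = -log(1.97e-05) = 4.71. pH = pKa + log([A⁻]/[HA]) = 4.71 + log(1.11/0.37)

pH = 5.18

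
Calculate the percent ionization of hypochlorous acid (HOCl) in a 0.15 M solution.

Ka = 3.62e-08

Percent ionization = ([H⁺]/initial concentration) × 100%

Using Ka equilibrium: x² + Ka×x - Ka×C = 0. Solving: [H⁺] = 7.3670e-05. Percent = (7.3670e-05/0.15) × 100

Percent ionization = 0.0491%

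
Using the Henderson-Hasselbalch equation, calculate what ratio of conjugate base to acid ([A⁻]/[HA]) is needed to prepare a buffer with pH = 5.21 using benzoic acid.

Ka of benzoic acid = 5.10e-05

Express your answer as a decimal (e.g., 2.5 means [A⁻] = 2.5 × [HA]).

pKa = -log(5.10e-05) = 4.2924. pH = pKa + log([A⁻]/[HA]), so log([A⁻]/[HA]) = pH − pKa = 5.21 − 4.2924 = 0.9176. [A⁻]/[HA] = 10^(0.9176) = 8.27

[A⁻]/[HA] = 8.27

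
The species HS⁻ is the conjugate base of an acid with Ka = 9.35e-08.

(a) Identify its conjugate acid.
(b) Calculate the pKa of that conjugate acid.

(a) The conjugate acid is formed by adding one H⁺ to HS⁻, giving H₂S. (b) pKa = -log(Ka) = -log(9.35e-08) = 7.03.

Conjugate acid: H₂S; pK_a = 7.03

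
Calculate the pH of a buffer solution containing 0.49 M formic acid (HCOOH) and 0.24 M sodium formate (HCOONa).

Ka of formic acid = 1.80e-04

pKa = -log(1.80e-04) = 3.74. pH = pKa + log([A⁻]/[HA]) = 3.74 + log(0.24/0.49)

pH = 3.43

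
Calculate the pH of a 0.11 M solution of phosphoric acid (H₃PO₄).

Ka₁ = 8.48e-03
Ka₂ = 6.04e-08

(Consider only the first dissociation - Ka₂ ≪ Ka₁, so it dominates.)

First dissociation dominates. From Ka₁ = [H⁺][HA⁻]/[H₂A], x² + Ka₁·x − Ka₁·C = 0 with C = 0.11 M and Ka₁ = 8.48e-03. Solving: [H⁺] = (−Ka₁ + √(Ka₁² + 4·Ka₁·C)) / 2 = 2.6595e-02 M. pH = -log(2.6595e-02) = 1.58.

pH = 1.58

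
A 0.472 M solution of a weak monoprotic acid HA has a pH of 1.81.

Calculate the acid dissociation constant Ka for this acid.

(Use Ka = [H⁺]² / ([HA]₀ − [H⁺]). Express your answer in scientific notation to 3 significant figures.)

[H⁺] = 10^(−pH) = 10^(−1.81) = 1.549e-02 M. For HA ⇌ H⁺ + A⁻, Ka = [H⁺][A⁻]/[HA] = [H⁺]² / ([HA]₀ − [H⁺]) = (1.549e-02)² / (0.472 − 1.549e-02) = 5.25e-04.

K_a = 5.25e-04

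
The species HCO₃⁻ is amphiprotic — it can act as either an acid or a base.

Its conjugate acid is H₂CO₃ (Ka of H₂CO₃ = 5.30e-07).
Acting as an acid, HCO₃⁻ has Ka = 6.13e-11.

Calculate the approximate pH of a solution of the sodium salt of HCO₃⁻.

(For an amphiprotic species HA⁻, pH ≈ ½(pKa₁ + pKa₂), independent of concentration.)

pKa₁ = -log(5.30e-07) = 6.28; pKa₂ = -log(6.13e-11) = 10.21. For an amphiprotic species, pH ≈ ½(pKa₁ + pKa₂) = ½(6.28 + 10.21) = 8.24.

pH = 8.24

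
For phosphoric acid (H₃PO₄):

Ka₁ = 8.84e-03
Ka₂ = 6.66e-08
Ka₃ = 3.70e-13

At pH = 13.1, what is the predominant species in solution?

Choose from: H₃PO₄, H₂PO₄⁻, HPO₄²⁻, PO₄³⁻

pKa₁ = 2.05, pKa₂ = 7.18, pKa₃ = 12.43. For a polyprotic acid the predominant species crosses at each pKa: below pKa_n the protonated form dominates, above it the deprotonated form does. At pH = 13.1, the predominant species is PO₄³⁻.

PO₄³⁻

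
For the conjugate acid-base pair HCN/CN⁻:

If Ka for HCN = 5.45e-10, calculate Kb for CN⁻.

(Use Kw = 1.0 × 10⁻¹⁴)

For a conjugate pair Ka × Kb = Kw, so Kb = Kw/Ka = 1.0 × 10⁻¹⁴ / 5.45e-10 = 1.83e-05.

K_b = 1.83e-05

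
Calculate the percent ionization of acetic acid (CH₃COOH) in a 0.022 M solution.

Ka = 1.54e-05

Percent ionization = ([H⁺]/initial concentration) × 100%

Using Ka equilibrium: x² + Ka×x - Ka×C = 0. Solving: [H⁺] = 5.7442e-04. Percent = (5.7442e-04/0.022) × 100

Percent ionization = 2.61%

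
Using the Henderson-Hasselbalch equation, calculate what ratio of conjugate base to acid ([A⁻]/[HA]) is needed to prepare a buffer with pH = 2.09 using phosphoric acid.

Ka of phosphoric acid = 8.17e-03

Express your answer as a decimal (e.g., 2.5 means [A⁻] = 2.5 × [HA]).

pKa = -log(8.17e-03) = 2.0878. pH = pKa + log([A⁻]/[HA]), so log([A⁻]/[HA]) = pH − pKa = 2.09 − 2.0878 = 0.0022. [A⁻]/[HA] = 10^(0.0022) = 1.01

[A⁻]/[HA] = 1.01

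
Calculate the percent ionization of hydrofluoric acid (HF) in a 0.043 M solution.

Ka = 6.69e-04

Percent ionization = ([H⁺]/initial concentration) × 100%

Using Ka equilibrium: x² + Ka×x - Ka×C = 0. Solving: [H⁺] = 5.0394e-03. Percent = (5.0394e-03/0.043) × 100

Percent ionization = 11.7%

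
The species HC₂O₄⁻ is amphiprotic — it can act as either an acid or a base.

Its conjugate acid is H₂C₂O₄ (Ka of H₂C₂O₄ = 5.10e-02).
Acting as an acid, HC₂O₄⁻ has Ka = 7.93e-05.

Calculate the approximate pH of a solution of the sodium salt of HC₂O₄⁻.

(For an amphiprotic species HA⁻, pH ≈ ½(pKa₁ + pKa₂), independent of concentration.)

pKa₁ = -log(5.10e-02) = 1.29; pKa₂ = -log(7.93e-05) = 4.10. For an amphiprotic species, pH ≈ ½(pKa₁ + pKa₂) = ½(1.29 + 4.10) = 2.70.

pH = 2.70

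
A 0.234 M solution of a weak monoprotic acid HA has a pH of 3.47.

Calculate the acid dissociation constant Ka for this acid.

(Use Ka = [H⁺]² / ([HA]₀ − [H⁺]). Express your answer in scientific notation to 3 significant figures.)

[H⁺] = 10^(−pH) = 10^(−3.47) = 3.388e-04 M. For HA ⇌ H⁺ + A⁻, Ka = [H⁺][A⁻]/[HA] = [H⁺]² / ([HA]₀ − [H⁺]) = (3.388e-04)² / (0.234 − 3.388e-04) = 4.91e-07.

K_a = 4.91e-07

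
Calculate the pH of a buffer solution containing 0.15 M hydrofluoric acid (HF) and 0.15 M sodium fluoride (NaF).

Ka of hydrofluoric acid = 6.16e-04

pKa = -log(6.16e-04) = 3.21. pH = pKa + log([A⁻]/[HA]) = 3.21 + log(0.15/0.15)

pH = 3.21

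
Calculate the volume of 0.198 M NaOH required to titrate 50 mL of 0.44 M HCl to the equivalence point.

At equivalence: moles acid = moles base. moles HCl = 0.44 × 50/1000 = 0.022 mol. V_base = moles / 0.198 × 1000 = 111.1 mL.

V_{base} = 111.1 mL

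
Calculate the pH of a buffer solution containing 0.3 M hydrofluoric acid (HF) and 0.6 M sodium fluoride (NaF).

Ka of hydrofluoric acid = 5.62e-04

pKa = -log(5.62e-04) = 3.25. pH = pKa + log([A⁻]/[HA]) = 3.25 + log(0.6/0.3)

pH = 3.55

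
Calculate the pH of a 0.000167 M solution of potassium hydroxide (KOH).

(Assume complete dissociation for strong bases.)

[OH⁻] = 0.000167 M for strong base. pOH = -log[OH⁻] = 3.78, pH = 14 - pOH

pH = 10.22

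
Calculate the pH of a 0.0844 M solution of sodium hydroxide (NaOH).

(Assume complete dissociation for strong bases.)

[OH⁻] = 0.0844 M for strong base. pOH = -log[OH⁻] = 1.07, pH = 14 - pOH

pH = 12.93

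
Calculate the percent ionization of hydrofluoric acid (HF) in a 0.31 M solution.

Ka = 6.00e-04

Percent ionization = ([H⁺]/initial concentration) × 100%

Using Ka equilibrium: x² + Ka×x - Ka×C = 0. Solving: [H⁺] = 1.3341e-02. Percent = (1.3341e-02/0.31) × 100

Percent ionization = 4.3%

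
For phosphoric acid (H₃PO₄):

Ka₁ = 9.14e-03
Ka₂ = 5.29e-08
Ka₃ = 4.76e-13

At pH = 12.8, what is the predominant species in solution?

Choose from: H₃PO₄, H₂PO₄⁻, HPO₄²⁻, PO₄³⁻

pKa₁ = 2.04, pKa₂ = 7.28, pKa₃ = 12.32. For a polyprotic acid the predominant species crosses at each pKa: below pKa_n the protonated form dominates, above it the deprotonated form does. At pH = 12.8, the predominant species is PO₄³⁻.

PO₄³⁻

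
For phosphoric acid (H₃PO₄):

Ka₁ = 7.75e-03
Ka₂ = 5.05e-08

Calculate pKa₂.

pKa₂ = -log(Ka₂) = -log(5.05e-08) = 7.30.

pK_{a2} = 7.30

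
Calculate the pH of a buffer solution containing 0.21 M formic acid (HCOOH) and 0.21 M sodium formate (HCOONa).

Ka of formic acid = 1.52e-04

pKa = -log(1.52e-04) = 3.82. pH = pKa + log([A⁻]/[HA]) = 3.82 + log(0.21/0.21)

pH = 3.82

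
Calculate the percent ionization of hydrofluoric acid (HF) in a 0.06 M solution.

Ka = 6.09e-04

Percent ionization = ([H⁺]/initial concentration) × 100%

Using Ka equilibrium: x² + Ka×x - Ka×C = 0. Solving: [H⁺] = 5.7480e-03. Percent = (5.7480e-03/0.06) × 100

Percent ionization = 9.58%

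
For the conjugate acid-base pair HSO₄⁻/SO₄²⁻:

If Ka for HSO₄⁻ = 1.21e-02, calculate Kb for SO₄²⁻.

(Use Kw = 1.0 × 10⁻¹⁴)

For a conjugate pair Ka × Kb = Kw, so Kb = Kw/Ka = 1.0 × 10⁻¹⁴ / 1.21e-02 = 8.26e-13.

K_b = 8.26e-13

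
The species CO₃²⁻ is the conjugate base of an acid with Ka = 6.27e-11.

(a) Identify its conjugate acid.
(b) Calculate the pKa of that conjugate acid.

(a) The conjugate acid is formed by adding one H⁺ to CO₃²⁻, giving HCO₃⁻. (b) pKa = -log(Ka) = -log(6.27e-11) = 10.20.

Conjugate acid: HCO₃⁻; pK_a = 10.20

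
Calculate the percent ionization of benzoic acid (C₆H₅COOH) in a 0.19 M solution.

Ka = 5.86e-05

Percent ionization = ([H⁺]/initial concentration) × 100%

Using Ka equilibrium: x² + Ka×x - Ka×C = 0. Solving: [H⁺] = 3.3076e-03. Percent = (3.3076e-03/0.19) × 100

Percent ionization = 1.74%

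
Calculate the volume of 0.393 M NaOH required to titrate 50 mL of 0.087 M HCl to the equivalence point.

At equivalence: moles acid = moles base. moles HCl = 0.087 × 50/1000 = 0.00435 mol. V_base = moles / 0.393 × 1000 = 11.1 mL.

V_{base} = 11.1 mL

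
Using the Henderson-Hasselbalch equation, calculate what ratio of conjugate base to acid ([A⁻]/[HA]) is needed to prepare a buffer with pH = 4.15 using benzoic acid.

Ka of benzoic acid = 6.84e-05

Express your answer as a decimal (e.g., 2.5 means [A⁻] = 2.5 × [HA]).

pKa = -log(6.84e-05) = 4.1649. pH = pKa + log([A⁻]/[HA]), so log([A⁻]/[HA]) = pH − pKa = 4.15 − 4.1649 = -0.0149. [A⁻]/[HA] = 10^(-0.0149) = 0.966

[A⁻]/[HA] = 0.966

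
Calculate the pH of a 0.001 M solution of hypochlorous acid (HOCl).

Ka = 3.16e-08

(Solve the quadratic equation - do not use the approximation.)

x² + Ka×x - Ka×C = 0. Using quadratic formula: [H⁺] = 5.6056e-06

pH = 5.25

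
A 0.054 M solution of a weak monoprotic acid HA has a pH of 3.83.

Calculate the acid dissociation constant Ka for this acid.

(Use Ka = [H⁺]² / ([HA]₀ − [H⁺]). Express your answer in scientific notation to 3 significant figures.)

[H⁺] = 10^(−pH) = 10^(−3.83) = 1.479e-04 M. For HA ⇌ H⁺ + A⁻, Ka = [H⁺][A⁻]/[HA] = [H⁺]² / ([HA]₀ − [H⁺]) = (1.479e-04)² / (0.054 − 1.479e-04) = 4.06e-07.

K_a = 4.06e-07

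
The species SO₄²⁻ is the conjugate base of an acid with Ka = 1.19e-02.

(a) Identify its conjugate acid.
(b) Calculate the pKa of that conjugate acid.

(a) The conjugate acid is formed by adding one H⁺ to SO₄²⁻, giving HSO₄⁻. (b) pKa = -log(Ka) = -log(1.19e-02) = 1.92.

Conjugate acid: HSO₄⁻; pK_a = 1.92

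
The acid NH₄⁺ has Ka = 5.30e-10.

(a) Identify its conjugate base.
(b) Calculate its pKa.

(a) The conjugate base is formed by removing one H⁺ from NH₄⁺, giving NH₃. (b) pKa = -log(Ka) = -log(5.30e-10) = 9.28.

Conjugate base: NH₃; pK_a = 9.28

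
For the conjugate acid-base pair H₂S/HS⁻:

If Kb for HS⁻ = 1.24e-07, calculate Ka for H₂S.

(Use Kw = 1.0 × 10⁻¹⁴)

For a conjugate pair Ka × Kb = Kw, so Ka = Kw/Kb = 1.0 × 10⁻¹⁴ / 1.24e-07 = 8.06e-08.

K_a = 8.06e-08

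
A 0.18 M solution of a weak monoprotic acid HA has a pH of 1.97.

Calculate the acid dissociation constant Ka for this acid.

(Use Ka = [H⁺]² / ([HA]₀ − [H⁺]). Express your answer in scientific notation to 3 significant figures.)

[H⁺] = 10^(−pH) = 10^(−1.97) = 1.072e-02 M. For HA ⇌ H⁺ + A⁻, Ka = [H⁺][A⁻]/[HA] = [H⁺]² / ([HA]₀ − [H⁺]) = (1.072e-02)² / (0.18 − 1.072e-02) = 6.78e-04.

K_a = 6.78e-04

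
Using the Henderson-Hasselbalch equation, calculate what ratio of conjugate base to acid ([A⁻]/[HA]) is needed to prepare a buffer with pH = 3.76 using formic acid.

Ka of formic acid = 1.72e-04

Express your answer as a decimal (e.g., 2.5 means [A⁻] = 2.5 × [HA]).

pKa = -log(1.72e-04) = 3.7645. pH = pKa + log([A⁻]/[HA]), so log([A⁻]/[HA]) = pH − pKa = 3.76 − 3.7645 = -0.0045. [A⁻]/[HA] = 10^(-0.0045) = 0.990

[A⁻]/[HA] = 0.990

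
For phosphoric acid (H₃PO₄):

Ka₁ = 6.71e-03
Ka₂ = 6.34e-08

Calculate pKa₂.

pKa₂ = -log(Ka₂) = -log(6.34e-08) = 7.20.

pK_{a2} = 7.20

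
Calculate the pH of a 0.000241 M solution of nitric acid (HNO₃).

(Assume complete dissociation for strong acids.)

[H⁺] = 0.000241 M for strong acid. pH = -log[H⁺] = -log(0.000241)

pH = 3.62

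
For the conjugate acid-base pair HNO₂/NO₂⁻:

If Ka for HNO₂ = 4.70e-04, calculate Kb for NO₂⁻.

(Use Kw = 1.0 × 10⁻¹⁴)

For a conjugate pair Ka × Kb = Kw, so Kb = Kw/Ka = 1.0 × 10⁻¹⁴ / 4.70e-04 = 2.13e-11.

K_b = 2.13e-11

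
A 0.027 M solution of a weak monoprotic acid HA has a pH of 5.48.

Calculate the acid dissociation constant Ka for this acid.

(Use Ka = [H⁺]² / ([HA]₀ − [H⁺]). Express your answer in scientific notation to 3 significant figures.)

[H⁺] = 10^(−pH) = 10^(−5.48) = 3.311e-06 M. For HA ⇌ H⁺ + A⁻, Ka = [H⁺][A⁻]/[HA] = [H⁺]² / ([HA]₀ − [H⁺]) = (3.311e-06)² / (0.027 − 3.311e-06) = 4.06e-10.

K_a = 4.06e-10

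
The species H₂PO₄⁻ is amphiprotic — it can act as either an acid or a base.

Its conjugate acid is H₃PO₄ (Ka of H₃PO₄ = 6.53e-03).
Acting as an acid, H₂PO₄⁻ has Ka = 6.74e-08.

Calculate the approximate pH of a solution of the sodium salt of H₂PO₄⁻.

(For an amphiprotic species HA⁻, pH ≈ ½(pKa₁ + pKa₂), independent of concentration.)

pKa₁ = -log(6.53e-03) = 2.19; pKa₂ = -log(6.74e-08) = 7.17. For an amphiprotic species, pH ≈ ½(pKa₁ + pKa₂) = ½(2.19 + 7.17) = 4.68.

pH = 4.68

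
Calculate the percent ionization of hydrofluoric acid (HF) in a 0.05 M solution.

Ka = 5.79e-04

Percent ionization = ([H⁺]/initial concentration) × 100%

Using Ka equilibrium: x² + Ka×x - Ka×C = 0. Solving: [H⁺] = 5.0988e-03. Percent = (5.0988e-03/0.05) × 100

Percent ionization = 10.2%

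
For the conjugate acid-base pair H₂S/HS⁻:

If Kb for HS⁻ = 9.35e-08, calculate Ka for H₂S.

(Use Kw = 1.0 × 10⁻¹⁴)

For a conjugate pair Ka × Kb = Kw, so Ka = Kw/Kb = 1.0 × 10⁻¹⁴ / 9.35e-08 = 1.07e-07.

K_a = 1.07e-07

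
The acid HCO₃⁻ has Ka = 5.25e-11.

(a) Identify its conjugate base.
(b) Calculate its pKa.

(a) The conjugate base is formed by removing one H⁺ from HCO₃⁻, giving CO₃²⁻. (b) pKa = -log(Ka) = -log(5.25e-11) = 10.28.

Conjugate base: CO₃²⁻; pK_a = 10.28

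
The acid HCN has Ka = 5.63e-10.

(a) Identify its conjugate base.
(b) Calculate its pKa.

(a) The conjugate base is formed by removing one H⁺ from HCN, giving CN⁻. (b) pKa = -log(Ka) = -log(5.63e-10) = 9.25.

Conjugate base: CN⁻; pK_a = 9.25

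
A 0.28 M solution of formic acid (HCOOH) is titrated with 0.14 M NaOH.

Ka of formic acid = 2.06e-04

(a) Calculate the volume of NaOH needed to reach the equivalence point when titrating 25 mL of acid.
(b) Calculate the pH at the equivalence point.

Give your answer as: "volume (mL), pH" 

moles acid = 0.28 × 25/1000 = 0.007 mol; V_base = moles/0.14 × 1000 = 50.0 mL. At equivalence only the conjugate base is present: [A⁻] = 0.007/0.075 = 9.3333e-02 M. Kb = Kw/Ka = 4.85e-11; [OH⁻] = √(Kb × [A⁻]) = 2.1286e-06; pOH = 5.67; pH = 14 - pOH = 8.33.

V = 50.0 mL, pH = 8.33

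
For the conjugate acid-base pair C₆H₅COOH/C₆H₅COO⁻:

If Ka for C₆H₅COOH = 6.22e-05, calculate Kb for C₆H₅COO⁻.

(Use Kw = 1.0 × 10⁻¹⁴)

For a conjugate pair Ka × Kb = Kw, so Kb = Kw/Ka = 1.0 × 10⁻¹⁴ / 6.22e-05 = 1.61e-10.

K_b = 1.61e-10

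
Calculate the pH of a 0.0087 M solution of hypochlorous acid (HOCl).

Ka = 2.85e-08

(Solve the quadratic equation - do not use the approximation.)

x² + Ka×x - Ka×C = 0. Using quadratic formula: [H⁺] = 1.5732e-05

pH = 4.80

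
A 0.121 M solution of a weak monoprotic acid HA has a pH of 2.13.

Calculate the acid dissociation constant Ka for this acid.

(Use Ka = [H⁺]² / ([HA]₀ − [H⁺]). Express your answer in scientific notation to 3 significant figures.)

[H⁺] = 10^(−pH) = 10^(−2.13) = 7.413e-03 M. For HA ⇌ H⁺ + A⁻, Ka = [H⁺][A⁻]/[HA] = [H⁺]² / ([HA]₀ − [H⁺]) = (7.413e-03)² / (0.121 − 7.413e-03) = 4.84e-04.

K_a = 4.84e-04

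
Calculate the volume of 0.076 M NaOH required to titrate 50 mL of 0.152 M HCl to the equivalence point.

At equivalence: moles acid = moles base. moles HCl = 0.152 × 50/1000 = 0.0076 mol. V_base = moles / 0.076 × 1000 = 100.0 mL.

V_{base} = 100.0 mL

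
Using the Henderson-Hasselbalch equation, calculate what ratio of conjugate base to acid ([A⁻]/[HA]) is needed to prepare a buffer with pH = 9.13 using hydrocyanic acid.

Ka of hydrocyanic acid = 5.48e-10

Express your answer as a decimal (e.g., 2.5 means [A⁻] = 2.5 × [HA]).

pKa = -log(5.48e-10) = 9.2612. pH = pKa + log([A⁻]/[HA]), so log([A⁻]/[HA]) = pH − pKa = 9.13 − 9.2612 = -0.1312. [A⁻]/[HA] = 10^(-0.1312) = 0.739

[A⁻]/[HA] = 0.739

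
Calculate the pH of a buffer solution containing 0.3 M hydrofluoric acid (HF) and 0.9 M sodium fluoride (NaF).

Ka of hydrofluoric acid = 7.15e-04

pKa = -log(7.15e-04) = 3.15. pH = pKa + log([A⁻]/[HA]) = 3.15 + log(0.9/0.3)

pH = 3.62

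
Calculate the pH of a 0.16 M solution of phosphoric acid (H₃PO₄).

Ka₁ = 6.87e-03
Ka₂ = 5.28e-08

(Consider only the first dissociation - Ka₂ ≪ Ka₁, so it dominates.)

First dissociation dominates. From Ka₁ = [H⁺][HA⁻]/[H₂A], x² + Ka₁·x − Ka₁·C = 0 with C = 0.16 M and Ka₁ = 6.87e-03. Solving: [H⁺] = (−Ka₁ + √(Ka₁² + 4·Ka₁·C)) / 2 = 2.9897e-02 M. pH = -log(2.9897e-02) = 1.52.

pH = 1.52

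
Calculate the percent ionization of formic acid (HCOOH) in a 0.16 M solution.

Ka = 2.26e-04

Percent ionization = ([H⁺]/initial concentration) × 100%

Using Ka equilibrium: x² + Ka×x - Ka×C = 0. Solving: [H⁺] = 5.9014e-03. Percent = (5.9014e-03/0.16) × 100

Percent ionization = 3.69%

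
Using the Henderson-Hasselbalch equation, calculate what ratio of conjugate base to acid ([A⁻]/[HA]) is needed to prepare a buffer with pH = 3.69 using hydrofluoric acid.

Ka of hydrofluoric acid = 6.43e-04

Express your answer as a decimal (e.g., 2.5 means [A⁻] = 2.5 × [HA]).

pKa = -log(6.43e-04) = 3.1918. pH = pKa + log([A⁻]/[HA]), so log([A⁻]/[HA]) = pH − pKa = 3.69 − 3.1918 = 0.4982. [A⁻]/[HA] = 10^(0.4982) = 3.15

[A⁻]/[HA] = 3.15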